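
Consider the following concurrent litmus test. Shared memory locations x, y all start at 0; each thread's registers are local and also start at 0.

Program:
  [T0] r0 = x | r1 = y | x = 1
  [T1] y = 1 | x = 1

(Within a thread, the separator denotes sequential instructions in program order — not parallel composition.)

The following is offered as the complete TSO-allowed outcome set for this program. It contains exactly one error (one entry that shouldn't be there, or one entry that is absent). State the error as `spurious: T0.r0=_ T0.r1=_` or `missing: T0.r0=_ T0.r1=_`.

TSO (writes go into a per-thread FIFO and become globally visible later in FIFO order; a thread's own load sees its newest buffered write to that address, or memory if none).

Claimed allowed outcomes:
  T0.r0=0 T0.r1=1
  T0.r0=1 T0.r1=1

outcome vector order: (T0.r0,T0.r1)
TSO (3): 00; 01; 11
TSO∖claimed = {00}

missing: T0.r0=0 T0.r1=0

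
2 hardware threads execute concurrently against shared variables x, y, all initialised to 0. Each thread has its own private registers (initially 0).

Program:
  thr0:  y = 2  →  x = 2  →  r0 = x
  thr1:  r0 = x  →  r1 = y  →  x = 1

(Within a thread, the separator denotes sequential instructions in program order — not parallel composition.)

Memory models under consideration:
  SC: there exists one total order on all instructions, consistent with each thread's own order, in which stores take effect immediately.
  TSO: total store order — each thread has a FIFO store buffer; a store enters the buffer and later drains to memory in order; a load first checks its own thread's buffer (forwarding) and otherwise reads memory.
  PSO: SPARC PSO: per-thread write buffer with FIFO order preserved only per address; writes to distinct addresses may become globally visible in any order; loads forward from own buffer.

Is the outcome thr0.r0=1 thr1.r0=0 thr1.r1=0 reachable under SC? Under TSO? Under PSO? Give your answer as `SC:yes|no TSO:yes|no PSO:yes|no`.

outcome vector order: (thr0.r0,thr1.r0,thr1.r1)
under SC → 100; 102; 122; 200; 202; 222
under TSO → 100; 102; 122; 200; 202; 222
under PSO → 100; 102; 120; 122; 200; 202; 220; 222
target 100 ∈ {SC,TSO,PSO}

SC:yes TSO:yes PSO:yes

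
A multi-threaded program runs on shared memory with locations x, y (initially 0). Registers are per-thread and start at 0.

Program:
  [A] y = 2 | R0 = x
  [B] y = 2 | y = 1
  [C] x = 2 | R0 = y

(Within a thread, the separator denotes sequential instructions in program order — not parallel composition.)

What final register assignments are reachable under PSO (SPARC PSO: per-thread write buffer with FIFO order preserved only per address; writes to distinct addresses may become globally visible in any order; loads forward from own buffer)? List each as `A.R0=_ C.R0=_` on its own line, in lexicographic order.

outcome vector order: (A.R0,C.R0)
|PSO outcomes| = 6

A.R0=0 C.R0=0
A.R0=0 C.R0=1
A.R0=0 C.R0=2
A.R0=2 C.R0=0
A.R0=2 C.R0=1
A.R0=2 C.R0=2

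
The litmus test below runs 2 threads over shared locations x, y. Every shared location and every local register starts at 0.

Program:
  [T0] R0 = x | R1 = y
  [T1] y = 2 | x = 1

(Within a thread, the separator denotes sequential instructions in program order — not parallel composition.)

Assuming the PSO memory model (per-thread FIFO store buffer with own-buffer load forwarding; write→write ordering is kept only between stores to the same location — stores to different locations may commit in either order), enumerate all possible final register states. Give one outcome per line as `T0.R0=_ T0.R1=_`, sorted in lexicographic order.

outcome vector order: (T0.R0,T0.R1)
|PSO outcomes| = 4

T0.R0=0 T0.R1=0
T0.R0=0 T0.R1=2
T0.R0=1 T0.R1=0
T0.R0=1 T0.R1=2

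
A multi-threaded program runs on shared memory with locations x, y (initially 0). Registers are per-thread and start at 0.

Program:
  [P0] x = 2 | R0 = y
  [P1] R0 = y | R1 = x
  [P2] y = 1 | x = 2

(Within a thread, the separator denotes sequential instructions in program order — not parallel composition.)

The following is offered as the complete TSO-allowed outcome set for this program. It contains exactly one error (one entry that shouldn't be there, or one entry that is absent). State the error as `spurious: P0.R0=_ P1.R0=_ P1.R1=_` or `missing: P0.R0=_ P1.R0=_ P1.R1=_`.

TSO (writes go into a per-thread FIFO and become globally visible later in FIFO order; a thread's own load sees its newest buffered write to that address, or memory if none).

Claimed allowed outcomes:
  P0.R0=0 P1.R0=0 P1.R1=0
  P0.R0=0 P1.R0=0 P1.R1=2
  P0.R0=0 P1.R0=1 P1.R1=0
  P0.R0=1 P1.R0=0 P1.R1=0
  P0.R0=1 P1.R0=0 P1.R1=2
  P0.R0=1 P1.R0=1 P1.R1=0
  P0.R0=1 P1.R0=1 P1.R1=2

outcome vector order: (P0.R0,P1.R0,P1.R1)
under TSO → 0/0/0; 0/0/2; 0/1/0; 0/1/2; 1/0/0; 1/0/2; 1/1/0; 1/1/2
TSO∖claimed = {0/1/2}

missing: P0.R0=0 P1.R0=1 P1.R1=2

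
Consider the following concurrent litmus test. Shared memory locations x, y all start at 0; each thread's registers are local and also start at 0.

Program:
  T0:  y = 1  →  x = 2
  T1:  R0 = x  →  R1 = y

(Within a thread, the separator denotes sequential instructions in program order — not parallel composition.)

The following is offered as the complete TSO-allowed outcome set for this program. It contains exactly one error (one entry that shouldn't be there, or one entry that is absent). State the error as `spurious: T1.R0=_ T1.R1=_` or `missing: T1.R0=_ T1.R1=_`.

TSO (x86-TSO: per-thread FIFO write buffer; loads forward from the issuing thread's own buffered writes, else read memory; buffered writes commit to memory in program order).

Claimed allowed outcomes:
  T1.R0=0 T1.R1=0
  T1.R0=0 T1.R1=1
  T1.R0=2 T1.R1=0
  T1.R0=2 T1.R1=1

spurious: T1.R0=2 T1.R1=0

outcome vector order: (T1.R0,T1.R1)
[TSO] allowed = {<0 0> <0 1> <2 1>}
claimed∖TSO = {<2 0>}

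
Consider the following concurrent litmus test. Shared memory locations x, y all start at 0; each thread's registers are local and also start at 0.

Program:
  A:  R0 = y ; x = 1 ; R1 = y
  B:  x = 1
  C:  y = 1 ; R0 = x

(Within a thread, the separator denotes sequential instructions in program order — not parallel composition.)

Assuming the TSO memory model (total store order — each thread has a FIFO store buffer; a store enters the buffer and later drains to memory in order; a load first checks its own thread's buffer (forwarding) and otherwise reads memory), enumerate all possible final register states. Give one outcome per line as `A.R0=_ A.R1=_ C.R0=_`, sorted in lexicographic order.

A.R0=0 A.R1=0 C.R0=0
A.R0=0 A.R1=0 C.R0=1
A.R0=0 A.R1=1 C.R0=0
A.R0=0 A.R1=1 C.R0=1
A.R0=1 A.R1=1 C.R0=0
A.R0=1 A.R1=1 C.R0=1

outcome vector order: (A.R0,A.R1,C.R0)
|TSO outcomes| = 6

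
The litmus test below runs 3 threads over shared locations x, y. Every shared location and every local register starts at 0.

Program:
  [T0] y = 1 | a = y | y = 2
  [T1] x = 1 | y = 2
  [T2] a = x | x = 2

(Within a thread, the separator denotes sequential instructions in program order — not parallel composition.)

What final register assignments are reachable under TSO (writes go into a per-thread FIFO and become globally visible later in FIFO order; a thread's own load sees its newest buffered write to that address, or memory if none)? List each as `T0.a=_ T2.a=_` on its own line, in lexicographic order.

outcome vector order: (T0.a,T2.a)
|TSO outcomes| = 4

T0.a=1 T2.a=0
T0.a=1 T2.a=1
T0.a=2 T2.a=0
T0.a=2 T2.a=1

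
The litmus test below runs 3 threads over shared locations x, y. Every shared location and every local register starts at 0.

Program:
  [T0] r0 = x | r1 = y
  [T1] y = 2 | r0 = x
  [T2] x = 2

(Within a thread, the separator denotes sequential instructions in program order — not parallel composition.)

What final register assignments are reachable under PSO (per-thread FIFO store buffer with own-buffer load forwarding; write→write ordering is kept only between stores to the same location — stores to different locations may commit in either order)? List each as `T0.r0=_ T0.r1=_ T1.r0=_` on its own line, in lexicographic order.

T0.r0=0 T0.r1=0 T1.r0=0
T0.r0=0 T0.r1=0 T1.r0=2
T0.r0=0 T0.r1=2 T1.r0=0
T0.r0=0 T0.r1=2 T1.r0=2
T0.r0=2 T0.r1=0 T1.r0=0
T0.r0=2 T0.r1=0 T1.r0=2
T0.r0=2 T0.r1=2 T1.r0=0
T0.r0=2 T0.r1=2 T1.r0=2

outcome vector order: (T0.r0,T0.r1,T1.r0)
|PSO outcomes| = 8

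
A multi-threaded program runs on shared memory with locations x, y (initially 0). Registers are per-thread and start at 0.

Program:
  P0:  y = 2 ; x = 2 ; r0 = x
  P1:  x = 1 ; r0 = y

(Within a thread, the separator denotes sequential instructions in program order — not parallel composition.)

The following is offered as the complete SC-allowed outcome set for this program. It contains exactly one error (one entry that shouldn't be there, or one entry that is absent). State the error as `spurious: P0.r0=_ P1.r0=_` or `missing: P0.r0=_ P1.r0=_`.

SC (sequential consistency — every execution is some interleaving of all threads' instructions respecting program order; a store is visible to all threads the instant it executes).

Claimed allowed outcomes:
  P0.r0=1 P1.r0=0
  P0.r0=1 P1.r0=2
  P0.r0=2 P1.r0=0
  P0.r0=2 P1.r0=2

outcome vector order: (P0.r0,P1.r0)
under SC → 12; 20; 22
claimed∖SC = {10}

spurious: P0.r0=1 P1.r0=0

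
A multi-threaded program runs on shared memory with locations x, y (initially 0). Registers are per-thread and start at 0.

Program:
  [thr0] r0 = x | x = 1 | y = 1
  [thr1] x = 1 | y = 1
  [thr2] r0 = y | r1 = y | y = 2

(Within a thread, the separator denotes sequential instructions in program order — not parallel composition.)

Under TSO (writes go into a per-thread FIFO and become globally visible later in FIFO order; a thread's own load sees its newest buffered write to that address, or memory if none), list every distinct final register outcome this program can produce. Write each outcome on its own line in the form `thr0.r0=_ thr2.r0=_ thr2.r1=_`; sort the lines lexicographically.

thr0.r0=0 thr2.r0=0 thr2.r1=0
thr0.r0=0 thr2.r0=0 thr2.r1=1
thr0.r0=0 thr2.r0=1 thr2.r1=1
thr0.r0=1 thr2.r0=0 thr2.r1=0
thr0.r0=1 thr2.r0=0 thr2.r1=1
thr0.r0=1 thr2.r0=1 thr2.r1=1

outcome vector order: (thr0.r0,thr2.r0,thr2.r1)
|TSO outcomes| = 6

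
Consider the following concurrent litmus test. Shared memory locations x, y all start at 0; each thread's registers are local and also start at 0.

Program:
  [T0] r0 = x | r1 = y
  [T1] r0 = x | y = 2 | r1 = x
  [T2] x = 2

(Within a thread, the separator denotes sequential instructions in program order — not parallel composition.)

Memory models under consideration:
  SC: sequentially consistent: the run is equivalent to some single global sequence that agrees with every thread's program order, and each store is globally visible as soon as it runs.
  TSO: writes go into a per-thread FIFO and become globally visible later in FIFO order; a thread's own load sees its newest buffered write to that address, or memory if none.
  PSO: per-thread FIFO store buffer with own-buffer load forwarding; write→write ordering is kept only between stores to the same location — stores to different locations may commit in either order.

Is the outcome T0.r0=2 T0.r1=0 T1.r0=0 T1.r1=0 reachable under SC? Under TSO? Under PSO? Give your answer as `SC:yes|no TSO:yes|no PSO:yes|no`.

outcome vector order: (T0.r0,T0.r1,T1.r0,T1.r1)
[SC] allowed = {<0 0 0 0>; <0 0 0 2>; <0 0 2 2>; <0 2 0 0>; <0 2 0 2>; <0 2 2 2>; <2 0 0 2>; <2 0 2 2>; <2 2 0 0>; <2 2 0 2>; <2 2 2 2>}
[TSO] allowed = {<0 0 0 0>; <0 0 0 2>; <0 0 2 2>; <0 2 0 0>; <0 2 0 2>; <0 2 2 2>; <2 0 0 0>; <2 0 0 2>; <2 0 2 2>; <2 2 0 0>; <2 2 0 2>; <2 2 2 2>}
[PSO] allowed = {<0 0 0 0>; <0 0 0 2>; <0 0 2 2>; <0 2 0 0>; <0 2 0 2>; <0 2 2 2>; <2 0 0 0>; <2 0 0 2>; <2 0 2 2>; <2 2 0 0>; <2 2 0 2>; <2 2 2 2>}
target <2 0 0 0> ∈ {TSO,PSO}

SC:no TSO:yes PSO:yes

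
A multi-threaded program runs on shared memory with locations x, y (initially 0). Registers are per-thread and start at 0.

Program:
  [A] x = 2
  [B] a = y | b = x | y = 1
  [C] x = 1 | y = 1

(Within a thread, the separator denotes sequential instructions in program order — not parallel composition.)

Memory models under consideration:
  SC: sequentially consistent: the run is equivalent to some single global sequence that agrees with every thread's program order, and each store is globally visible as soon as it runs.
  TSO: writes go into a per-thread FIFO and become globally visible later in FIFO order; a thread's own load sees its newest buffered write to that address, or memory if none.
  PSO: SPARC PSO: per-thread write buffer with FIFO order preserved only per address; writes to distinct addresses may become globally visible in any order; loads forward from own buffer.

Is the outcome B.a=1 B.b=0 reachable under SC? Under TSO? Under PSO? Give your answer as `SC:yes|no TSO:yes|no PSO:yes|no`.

outcome vector order: (B.a,B.b)
SC: 5 outcomes — {(0,0) (0,1) (0,2) (1,1) (1,2)}
TSO: 5 outcomes — {(0,0) (0,1) (0,2) (1,1) (1,2)}
PSO: 6 outcomes — {(0,0) (0,1) (0,2) (1,0) (1,1) (1,2)}
target (1,0) ∈ {PSO}

SC:no TSO:no PSO:yes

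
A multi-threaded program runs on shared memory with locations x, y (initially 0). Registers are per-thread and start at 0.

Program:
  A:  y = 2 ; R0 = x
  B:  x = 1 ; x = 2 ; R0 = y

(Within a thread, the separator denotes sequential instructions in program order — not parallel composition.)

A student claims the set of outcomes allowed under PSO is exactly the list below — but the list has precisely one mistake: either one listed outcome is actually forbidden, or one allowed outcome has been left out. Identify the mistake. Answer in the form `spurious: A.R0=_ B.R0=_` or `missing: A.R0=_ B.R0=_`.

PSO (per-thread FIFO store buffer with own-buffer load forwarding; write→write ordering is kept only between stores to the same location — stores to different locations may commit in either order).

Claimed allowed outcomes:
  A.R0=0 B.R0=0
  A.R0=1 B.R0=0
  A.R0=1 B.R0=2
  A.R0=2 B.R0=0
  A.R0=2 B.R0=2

outcome vector order: (A.R0,B.R0)
under PSO → 0/0, 0/2, 1/0, 1/2, 2/0, 2/2
PSO∖claimed = {0/2}

missing: A.R0=0 B.R0=2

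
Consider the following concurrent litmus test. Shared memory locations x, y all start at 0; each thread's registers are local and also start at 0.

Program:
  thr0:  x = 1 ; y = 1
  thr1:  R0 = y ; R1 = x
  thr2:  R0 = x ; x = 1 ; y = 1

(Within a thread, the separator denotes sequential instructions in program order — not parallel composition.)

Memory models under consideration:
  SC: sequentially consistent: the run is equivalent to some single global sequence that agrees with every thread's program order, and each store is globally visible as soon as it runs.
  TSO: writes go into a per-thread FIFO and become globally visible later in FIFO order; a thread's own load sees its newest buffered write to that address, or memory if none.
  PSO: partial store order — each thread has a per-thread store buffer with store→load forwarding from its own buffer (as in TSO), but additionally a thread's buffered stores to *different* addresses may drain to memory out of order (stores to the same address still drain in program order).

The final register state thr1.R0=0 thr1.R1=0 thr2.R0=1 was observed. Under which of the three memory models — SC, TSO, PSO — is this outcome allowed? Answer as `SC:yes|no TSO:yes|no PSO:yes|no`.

SC:yes TSO:yes PSO:yes

outcome vector order: (thr1.R0,thr1.R1,thr2.R0)
SC (6): 000; 001; 010; 011; 110; 111
TSO (6): 000; 001; 010; 011; 110; 111
PSO (8): 000; 001; 010; 011; 100; 101; 110; 111
target 001 ∈ {SC,TSO,PSO}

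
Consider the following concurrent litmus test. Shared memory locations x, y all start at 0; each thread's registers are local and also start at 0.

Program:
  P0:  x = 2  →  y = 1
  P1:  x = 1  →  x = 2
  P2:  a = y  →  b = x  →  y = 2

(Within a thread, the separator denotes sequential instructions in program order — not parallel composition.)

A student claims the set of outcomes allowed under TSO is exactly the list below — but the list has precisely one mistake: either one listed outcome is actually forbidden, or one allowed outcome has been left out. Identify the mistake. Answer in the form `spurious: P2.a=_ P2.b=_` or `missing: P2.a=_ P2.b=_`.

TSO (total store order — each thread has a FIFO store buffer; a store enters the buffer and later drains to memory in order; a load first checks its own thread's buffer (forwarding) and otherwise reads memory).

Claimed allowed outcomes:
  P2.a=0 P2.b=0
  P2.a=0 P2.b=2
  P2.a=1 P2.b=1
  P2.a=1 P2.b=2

outcome vector order: (P2.a,P2.b)
[TSO] allowed = {(0,0); (0,1); (0,2); (1,1); (1,2)}
TSO∖claimed = {(0,1)}

missing: P2.a=0 P2.b=1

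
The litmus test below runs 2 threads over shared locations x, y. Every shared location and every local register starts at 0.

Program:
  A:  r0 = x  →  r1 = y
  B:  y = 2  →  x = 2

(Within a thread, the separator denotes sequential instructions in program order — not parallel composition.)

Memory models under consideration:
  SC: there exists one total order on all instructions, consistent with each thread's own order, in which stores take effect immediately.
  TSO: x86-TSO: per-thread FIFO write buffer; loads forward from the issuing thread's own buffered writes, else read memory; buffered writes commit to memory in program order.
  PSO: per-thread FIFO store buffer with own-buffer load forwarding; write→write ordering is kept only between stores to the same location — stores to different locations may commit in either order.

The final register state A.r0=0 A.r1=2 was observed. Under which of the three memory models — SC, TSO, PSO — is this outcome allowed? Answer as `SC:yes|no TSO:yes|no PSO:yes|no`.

SC:yes TSO:yes PSO:yes

outcome vector order: (A.r0,A.r1)
[SC] allowed = {0/0 0/2 2/2}
[TSO] allowed = {0/0 0/2 2/2}
[PSO] allowed = {0/0 0/2 2/0 2/2}
target 0/2 ∈ {SC,TSO,PSO}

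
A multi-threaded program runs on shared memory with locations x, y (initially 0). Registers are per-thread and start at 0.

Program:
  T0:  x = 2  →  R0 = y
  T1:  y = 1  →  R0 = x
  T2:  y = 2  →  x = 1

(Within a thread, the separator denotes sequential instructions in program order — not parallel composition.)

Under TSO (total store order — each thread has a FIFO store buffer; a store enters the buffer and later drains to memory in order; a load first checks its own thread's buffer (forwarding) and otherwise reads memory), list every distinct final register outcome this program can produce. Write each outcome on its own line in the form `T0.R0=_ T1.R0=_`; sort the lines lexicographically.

T0.R0=0 T1.R0=0
T0.R0=0 T1.R0=1
T0.R0=0 T1.R0=2
T0.R0=1 T1.R0=0
T0.R0=1 T1.R0=1
T0.R0=1 T1.R0=2
T0.R0=2 T1.R0=0
T0.R0=2 T1.R0=1
T0.R0=2 T1.R0=2

outcome vector order: (T0.R0,T1.R0)
|TSO outcomes| = 9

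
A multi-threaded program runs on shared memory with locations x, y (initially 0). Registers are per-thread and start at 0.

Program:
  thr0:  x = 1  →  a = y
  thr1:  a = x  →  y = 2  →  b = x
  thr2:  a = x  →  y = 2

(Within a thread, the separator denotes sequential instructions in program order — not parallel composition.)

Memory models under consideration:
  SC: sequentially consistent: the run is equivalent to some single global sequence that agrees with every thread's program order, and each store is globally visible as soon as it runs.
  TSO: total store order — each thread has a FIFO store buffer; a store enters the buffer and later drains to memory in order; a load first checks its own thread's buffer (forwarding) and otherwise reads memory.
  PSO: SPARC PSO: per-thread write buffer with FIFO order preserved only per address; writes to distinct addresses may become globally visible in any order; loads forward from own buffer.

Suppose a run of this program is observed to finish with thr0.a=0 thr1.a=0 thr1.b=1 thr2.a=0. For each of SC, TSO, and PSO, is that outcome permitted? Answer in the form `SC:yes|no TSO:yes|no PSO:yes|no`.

outcome vector order: (thr0.a,thr1.a,thr1.b,thr2.a)
[SC] allowed = {<0 0 1 0>, <0 0 1 1>, <0 1 1 0>, <0 1 1 1>, <2 0 0 0>, <2 0 0 1>, <2 0 1 0>, <2 0 1 1>, <2 1 1 0>, <2 1 1 1>}
[TSO] allowed = {<0 0 0 0>, <0 0 0 1>, <0 0 1 0>, <0 0 1 1>, <0 1 1 0>, <0 1 1 1>, <2 0 0 0>, <2 0 0 1>, <2 0 1 0>, <2 0 1 1>, <2 1 1 0>, <2 1 1 1>}
[PSO] allowed = {<0 0 0 0>, <0 0 0 1>, <0 0 1 0>, <0 0 1 1>, <0 1 1 0>, <0 1 1 1>, <2 0 0 0>, <2 0 0 1>, <2 0 1 0>, <2 0 1 1>, <2 1 1 0>, <2 1 1 1>}
target <0 0 1 0> ∈ {SC,TSO,PSO}

SC:yes TSO:yes PSO:yes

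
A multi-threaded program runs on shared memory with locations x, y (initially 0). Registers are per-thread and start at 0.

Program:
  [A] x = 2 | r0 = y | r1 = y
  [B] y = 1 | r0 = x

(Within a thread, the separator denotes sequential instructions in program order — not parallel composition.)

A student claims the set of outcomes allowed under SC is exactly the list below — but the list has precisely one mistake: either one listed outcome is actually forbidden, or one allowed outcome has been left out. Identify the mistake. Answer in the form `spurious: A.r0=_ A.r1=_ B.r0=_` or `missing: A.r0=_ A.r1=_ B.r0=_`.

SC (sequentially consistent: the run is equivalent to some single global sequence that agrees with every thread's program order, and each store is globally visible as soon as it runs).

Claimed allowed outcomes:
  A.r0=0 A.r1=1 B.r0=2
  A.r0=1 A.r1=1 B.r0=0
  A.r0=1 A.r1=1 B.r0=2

outcome vector order: (A.r0,A.r1,B.r0)
[SC] allowed = {(0,0,2), (0,1,2), (1,1,0), (1,1,2)}
SC∖claimed = {(0,0,2)}

missing: A.r0=0 A.r1=0 B.r0=2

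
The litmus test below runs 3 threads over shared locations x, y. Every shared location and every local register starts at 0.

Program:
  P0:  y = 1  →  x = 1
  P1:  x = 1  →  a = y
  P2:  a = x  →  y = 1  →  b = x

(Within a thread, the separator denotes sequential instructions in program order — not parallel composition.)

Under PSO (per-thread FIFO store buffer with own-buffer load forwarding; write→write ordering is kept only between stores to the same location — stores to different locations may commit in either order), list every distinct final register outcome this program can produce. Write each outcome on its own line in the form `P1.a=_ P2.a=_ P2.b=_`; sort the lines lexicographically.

outcome vector order: (P1.a,P2.a,P2.b)
|PSO outcomes| = 6

P1.a=0 P2.a=0 P2.b=0
P1.a=0 P2.a=0 P2.b=1
P1.a=0 P2.a=1 P2.b=1
P1.a=1 P2.a=0 P2.b=0
P1.a=1 P2.a=0 P2.b=1
P1.a=1 P2.a=1 P2.b=1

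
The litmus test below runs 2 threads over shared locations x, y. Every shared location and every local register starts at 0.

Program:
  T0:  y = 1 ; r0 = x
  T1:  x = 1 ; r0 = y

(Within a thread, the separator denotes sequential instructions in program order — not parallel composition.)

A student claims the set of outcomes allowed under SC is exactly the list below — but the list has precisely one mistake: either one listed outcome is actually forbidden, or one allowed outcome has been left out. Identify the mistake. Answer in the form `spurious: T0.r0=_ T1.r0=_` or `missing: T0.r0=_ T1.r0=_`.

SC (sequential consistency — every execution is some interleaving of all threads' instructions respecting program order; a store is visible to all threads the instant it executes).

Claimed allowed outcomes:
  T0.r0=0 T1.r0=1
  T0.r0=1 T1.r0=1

outcome vector order: (T0.r0,T1.r0)
under SC → <0 1> <1 0> <1 1>
SC∖claimed = {<1 0>}

missing: T0.r0=1 T1.r0=0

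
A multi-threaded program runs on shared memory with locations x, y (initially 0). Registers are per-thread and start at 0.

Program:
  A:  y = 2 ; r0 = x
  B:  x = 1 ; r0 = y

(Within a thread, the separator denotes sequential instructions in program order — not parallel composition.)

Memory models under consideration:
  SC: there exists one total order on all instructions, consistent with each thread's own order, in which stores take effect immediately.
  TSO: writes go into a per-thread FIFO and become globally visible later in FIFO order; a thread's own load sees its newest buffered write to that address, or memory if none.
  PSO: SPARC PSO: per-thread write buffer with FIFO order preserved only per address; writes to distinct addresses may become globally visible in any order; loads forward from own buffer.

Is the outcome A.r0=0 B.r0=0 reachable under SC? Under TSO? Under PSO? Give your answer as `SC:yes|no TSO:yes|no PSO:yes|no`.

outcome vector order: (A.r0,B.r0)
under SC → <0 2>; <1 0>; <1 2>
under TSO → <0 0>; <0 2>; <1 0>; <1 2>
under PSO → <0 0>; <0 2>; <1 0>; <1 2>
target <0 0> ∈ {TSO,PSO}

SC:no TSO:yes PSO:yes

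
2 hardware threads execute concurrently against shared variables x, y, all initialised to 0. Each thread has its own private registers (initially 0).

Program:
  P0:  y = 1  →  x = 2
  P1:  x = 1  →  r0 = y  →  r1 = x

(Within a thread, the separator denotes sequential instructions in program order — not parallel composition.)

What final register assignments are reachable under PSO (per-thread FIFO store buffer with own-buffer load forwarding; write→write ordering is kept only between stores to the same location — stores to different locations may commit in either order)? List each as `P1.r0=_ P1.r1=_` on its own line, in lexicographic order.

P1.r0=0 P1.r1=1
P1.r0=0 P1.r1=2
P1.r0=1 P1.r1=1
P1.r0=1 P1.r1=2

outcome vector order: (P1.r0,P1.r1)
|PSO outcomes| = 4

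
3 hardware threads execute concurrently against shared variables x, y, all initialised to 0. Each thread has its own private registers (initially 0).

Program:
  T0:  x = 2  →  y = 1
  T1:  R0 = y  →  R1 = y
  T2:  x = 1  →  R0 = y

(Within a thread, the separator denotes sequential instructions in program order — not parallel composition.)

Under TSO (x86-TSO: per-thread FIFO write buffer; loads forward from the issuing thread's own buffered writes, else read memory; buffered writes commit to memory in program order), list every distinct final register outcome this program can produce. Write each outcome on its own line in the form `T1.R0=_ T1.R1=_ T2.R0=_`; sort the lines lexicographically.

T1.R0=0 T1.R1=0 T2.R0=0
T1.R0=0 T1.R1=0 T2.R0=1
T1.R0=0 T1.R1=1 T2.R0=0
T1.R0=0 T1.R1=1 T2.R0=1
T1.R0=1 T1.R1=1 T2.R0=0
T1.R0=1 T1.R1=1 T2.R0=1

outcome vector order: (T1.R0,T1.R1,T2.R0)
|TSO outcomes| = 6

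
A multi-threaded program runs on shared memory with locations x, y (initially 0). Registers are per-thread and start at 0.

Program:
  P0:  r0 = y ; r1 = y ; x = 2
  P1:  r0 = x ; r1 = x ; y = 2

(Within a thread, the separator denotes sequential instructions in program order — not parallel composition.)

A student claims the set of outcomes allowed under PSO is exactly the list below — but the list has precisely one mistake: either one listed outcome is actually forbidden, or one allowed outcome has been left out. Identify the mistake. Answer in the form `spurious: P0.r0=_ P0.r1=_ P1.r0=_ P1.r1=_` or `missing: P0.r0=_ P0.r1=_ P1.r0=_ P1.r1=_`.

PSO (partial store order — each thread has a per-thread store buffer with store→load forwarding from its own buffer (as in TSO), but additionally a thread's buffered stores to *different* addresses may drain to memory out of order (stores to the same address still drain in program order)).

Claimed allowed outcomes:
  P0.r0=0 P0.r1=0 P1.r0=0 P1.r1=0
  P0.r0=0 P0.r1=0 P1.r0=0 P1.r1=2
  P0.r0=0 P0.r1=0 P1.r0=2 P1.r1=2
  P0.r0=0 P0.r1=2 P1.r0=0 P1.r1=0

missing: P0.r0=2 P0.r1=2 P1.r0=0 P1.r1=0

outcome vector order: (P0.r0,P0.r1,P1.r0,P1.r1)
under PSO → (0,0,0,0) (0,0,0,2) (0,0,2,2) (0,2,0,0) (2,2,0,0)
PSO∖claimed = {(2,2,0,0)}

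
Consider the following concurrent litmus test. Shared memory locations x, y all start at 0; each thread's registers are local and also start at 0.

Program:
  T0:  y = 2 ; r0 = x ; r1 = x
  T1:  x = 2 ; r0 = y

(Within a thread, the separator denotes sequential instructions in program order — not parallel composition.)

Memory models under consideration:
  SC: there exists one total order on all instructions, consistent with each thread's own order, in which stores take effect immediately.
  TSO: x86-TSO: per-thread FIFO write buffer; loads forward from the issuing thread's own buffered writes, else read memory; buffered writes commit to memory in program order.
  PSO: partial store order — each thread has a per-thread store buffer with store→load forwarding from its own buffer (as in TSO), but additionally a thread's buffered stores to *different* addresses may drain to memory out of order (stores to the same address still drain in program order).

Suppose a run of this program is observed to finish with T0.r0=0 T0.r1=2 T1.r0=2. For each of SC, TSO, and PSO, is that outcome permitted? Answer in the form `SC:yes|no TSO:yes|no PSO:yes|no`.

SC:yes TSO:yes PSO:yes

outcome vector order: (T0.r0,T0.r1,T1.r0)
SC: 4 outcomes — {<0 0 2> <0 2 2> <2 2 0> <2 2 2>}
TSO: 6 outcomes — {<0 0 0> <0 0 2> <0 2 0> <0 2 2> <2 2 0> <2 2 2>}
PSO: 6 outcomes — {<0 0 0> <0 0 2> <0 2 0> <0 2 2> <2 2 0> <2 2 2>}
target <0 2 2> ∈ {SC,TSO,PSO}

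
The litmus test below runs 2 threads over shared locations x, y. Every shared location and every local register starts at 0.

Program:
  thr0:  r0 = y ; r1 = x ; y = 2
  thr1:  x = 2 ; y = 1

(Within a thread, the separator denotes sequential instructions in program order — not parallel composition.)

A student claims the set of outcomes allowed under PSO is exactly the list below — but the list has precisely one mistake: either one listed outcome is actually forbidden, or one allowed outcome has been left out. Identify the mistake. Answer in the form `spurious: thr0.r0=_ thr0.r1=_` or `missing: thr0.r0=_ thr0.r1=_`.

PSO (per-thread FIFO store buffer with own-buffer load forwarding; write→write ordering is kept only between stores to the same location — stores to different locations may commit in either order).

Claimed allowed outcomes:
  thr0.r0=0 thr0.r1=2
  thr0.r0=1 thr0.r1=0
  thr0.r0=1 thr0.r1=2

missing: thr0.r0=0 thr0.r1=0

outcome vector order: (thr0.r0,thr0.r1)
PSO (4): (0,0); (0,2); (1,0); (1,2)
PSO∖claimed = {(0,0)}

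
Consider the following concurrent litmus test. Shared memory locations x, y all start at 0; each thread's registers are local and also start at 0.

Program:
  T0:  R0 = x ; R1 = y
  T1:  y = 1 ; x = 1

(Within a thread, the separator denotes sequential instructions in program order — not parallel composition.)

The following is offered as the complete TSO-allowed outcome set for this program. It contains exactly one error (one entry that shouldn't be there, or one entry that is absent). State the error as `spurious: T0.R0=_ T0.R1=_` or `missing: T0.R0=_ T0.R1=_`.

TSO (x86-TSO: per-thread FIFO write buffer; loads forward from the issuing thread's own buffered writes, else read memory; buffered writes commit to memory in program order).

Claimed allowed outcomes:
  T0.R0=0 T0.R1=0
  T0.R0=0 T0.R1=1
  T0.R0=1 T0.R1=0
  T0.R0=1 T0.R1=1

spurious: T0.R0=1 T0.R1=0

outcome vector order: (T0.R0,T0.R1)
under TSO → 00; 01; 11
claimed∖TSO = {10}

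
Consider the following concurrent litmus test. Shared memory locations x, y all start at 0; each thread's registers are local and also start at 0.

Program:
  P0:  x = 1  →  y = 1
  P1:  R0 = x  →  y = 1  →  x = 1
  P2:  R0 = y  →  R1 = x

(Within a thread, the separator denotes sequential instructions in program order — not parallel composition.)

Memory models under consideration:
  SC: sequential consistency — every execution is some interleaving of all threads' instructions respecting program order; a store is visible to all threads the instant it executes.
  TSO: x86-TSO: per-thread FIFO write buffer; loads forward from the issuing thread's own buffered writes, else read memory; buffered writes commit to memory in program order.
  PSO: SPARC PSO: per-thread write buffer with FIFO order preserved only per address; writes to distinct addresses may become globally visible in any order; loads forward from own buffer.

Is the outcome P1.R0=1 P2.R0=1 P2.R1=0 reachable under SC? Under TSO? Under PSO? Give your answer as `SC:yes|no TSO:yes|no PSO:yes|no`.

outcome vector order: (P1.R0,P2.R0,P2.R1)
[SC] allowed = {<0 0 0>, <0 0 1>, <0 1 0>, <0 1 1>, <1 0 0>, <1 0 1>, <1 1 1>}
[TSO] allowed = {<0 0 0>, <0 0 1>, <0 1 0>, <0 1 1>, <1 0 0>, <1 0 1>, <1 1 1>}
[PSO] allowed = {<0 0 0>, <0 0 1>, <0 1 0>, <0 1 1>, <1 0 0>, <1 0 1>, <1 1 0>, <1 1 1>}
target <1 1 0> ∈ {PSO}

SC:no TSO:no PSO:yes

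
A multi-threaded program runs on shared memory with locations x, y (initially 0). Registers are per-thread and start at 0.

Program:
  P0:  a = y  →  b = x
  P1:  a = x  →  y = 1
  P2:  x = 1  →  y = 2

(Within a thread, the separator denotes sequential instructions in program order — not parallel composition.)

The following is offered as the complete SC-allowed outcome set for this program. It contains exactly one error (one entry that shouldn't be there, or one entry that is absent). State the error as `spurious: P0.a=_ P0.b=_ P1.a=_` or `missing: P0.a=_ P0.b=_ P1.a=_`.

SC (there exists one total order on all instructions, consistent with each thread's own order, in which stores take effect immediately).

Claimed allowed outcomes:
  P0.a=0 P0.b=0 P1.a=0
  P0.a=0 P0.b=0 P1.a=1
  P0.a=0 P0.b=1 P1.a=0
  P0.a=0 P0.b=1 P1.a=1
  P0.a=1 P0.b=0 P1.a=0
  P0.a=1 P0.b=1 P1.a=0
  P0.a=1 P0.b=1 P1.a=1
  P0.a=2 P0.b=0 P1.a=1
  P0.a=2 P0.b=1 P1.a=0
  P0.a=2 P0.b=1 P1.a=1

outcome vector order: (P0.a,P0.b,P1.a)
SC: 9 outcomes — {(0,0,0) (0,0,1) (0,1,0) (0,1,1) (1,0,0) (1,1,0) (1,1,1) (2,1,0) (2,1,1)}
claimed∖SC = {(2,0,1)}

spurious: P0.a=2 P0.b=0 P1.a=1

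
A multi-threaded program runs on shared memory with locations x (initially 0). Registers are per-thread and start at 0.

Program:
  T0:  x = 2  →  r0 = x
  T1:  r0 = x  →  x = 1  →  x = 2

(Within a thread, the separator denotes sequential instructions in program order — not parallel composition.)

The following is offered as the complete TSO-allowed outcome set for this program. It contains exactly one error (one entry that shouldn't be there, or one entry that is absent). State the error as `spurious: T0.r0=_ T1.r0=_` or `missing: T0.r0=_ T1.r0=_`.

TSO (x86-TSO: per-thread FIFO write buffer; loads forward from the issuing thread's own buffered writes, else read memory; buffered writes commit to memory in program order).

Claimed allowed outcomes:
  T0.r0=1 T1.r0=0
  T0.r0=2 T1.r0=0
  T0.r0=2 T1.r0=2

missing: T0.r0=1 T1.r0=2

outcome vector order: (T0.r0,T1.r0)
[TSO] allowed = {10 12 20 22}
TSO∖claimed = {12}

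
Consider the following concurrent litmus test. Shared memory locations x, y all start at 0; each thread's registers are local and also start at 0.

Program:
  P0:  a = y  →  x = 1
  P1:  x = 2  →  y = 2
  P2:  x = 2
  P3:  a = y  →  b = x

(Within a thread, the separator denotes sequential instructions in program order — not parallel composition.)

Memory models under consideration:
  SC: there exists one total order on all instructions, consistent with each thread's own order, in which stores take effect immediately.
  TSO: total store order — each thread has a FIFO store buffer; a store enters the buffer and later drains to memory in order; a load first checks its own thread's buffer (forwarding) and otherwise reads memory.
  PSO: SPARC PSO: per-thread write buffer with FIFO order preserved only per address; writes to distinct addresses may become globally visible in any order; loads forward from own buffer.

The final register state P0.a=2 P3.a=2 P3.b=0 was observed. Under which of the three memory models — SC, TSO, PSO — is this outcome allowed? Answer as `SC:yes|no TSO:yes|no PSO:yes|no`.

SC:no TSO:no PSO:yes

outcome vector order: (P0.a,P3.a,P3.b)
under SC → (0,0,0) (0,0,1) (0,0,2) (0,2,1) (0,2,2) (2,0,0) (2,0,1) (2,0,2) (2,2,1) (2,2,2)
under TSO → (0,0,0) (0,0,1) (0,0,2) (0,2,1) (0,2,2) (2,0,0) (2,0,1) (2,0,2) (2,2,1) (2,2,2)
under PSO → (0,0,0) (0,0,1) (0,0,2) (0,2,0) (0,2,1) (0,2,2) (2,0,0) (2,0,1) (2,0,2) (2,2,0) (2,2,1) (2,2,2)
target (2,2,0) ∈ {PSO}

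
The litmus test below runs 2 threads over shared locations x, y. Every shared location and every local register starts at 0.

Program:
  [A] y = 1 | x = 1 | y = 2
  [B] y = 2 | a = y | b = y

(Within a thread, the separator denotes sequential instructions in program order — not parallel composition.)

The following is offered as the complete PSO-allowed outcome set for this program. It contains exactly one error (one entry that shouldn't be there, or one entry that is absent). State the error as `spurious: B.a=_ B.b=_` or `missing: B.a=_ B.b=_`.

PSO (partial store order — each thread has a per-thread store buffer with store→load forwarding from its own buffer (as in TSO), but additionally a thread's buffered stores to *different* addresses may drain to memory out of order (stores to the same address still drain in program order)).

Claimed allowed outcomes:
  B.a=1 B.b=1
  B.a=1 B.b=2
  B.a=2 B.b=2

missing: B.a=2 B.b=1

outcome vector order: (B.a,B.b)
under PSO → 1/1; 1/2; 2/1; 2/2
PSO∖claimed = {2/1}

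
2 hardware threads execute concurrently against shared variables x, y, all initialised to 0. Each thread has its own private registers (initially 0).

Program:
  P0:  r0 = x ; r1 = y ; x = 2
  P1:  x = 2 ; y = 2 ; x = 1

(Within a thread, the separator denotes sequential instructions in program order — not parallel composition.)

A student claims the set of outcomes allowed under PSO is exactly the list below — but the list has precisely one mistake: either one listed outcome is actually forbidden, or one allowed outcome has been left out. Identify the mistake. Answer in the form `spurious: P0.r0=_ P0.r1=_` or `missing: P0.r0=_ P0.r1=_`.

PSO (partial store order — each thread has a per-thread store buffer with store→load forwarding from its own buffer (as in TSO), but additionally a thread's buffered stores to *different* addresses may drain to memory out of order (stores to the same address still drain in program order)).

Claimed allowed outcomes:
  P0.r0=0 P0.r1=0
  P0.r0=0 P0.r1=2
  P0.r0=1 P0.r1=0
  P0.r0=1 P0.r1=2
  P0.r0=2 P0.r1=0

missing: P0.r0=2 P0.r1=2

outcome vector order: (P0.r0,P0.r1)
PSO (6): <0 0>, <0 2>, <1 0>, <1 2>, <2 0>, <2 2>
PSO∖claimed = {<2 2>}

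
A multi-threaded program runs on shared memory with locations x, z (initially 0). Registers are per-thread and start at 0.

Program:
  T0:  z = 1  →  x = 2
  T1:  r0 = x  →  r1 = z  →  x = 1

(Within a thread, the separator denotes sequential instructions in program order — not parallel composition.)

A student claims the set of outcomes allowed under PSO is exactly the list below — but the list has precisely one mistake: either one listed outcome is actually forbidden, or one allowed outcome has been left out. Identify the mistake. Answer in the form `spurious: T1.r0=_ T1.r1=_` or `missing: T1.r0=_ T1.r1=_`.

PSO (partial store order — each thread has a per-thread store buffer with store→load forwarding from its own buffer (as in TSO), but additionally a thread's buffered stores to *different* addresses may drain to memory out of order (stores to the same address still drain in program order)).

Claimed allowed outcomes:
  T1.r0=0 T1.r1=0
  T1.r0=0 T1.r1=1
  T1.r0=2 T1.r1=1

missing: T1.r0=2 T1.r1=0

outcome vector order: (T1.r0,T1.r1)
[PSO] allowed = {00 01 20 21}
PSO∖claimed = {20}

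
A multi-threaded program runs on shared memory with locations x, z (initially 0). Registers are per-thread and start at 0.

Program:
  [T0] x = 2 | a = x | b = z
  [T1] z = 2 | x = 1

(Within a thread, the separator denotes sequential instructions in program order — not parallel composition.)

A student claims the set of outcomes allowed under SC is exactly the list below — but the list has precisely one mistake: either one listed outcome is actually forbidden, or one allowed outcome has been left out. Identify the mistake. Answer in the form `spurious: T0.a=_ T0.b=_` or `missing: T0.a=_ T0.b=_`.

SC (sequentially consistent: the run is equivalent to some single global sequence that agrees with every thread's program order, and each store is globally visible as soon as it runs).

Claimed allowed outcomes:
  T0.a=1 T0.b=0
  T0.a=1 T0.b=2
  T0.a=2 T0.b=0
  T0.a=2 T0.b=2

outcome vector order: (T0.a,T0.b)
[SC] allowed = {<1 2>; <2 0>; <2 2>}
claimed∖SC = {<1 0>}

spurious: T0.a=1 T0.b=0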